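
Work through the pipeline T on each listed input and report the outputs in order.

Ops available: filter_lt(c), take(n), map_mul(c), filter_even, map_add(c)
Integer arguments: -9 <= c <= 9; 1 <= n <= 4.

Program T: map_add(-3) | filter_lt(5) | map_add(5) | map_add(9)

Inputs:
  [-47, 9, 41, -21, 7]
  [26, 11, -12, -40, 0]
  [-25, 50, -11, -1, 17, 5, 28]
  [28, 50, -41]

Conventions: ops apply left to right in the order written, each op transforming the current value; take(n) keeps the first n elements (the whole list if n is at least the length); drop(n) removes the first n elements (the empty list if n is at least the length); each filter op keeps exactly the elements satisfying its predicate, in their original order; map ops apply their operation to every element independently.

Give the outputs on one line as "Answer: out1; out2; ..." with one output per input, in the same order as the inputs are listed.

Execution, op by op:
  [-47, 9, 41, -21, 7] -> [-50, 6, 38, -24, 4] -> [-50, -24, 4] -> [-45, -19, 9] -> [-36, -10, 18]
  [26, 11, -12, -40, 0] -> [23, 8, -15, -43, -3] -> [-15, -43, -3] -> [-10, -38, 2] -> [-1, -29, 11]
  [-25, 50, -11, -1, 17, 5, 28] -> [-28, 47, -14, -4, 14, 2, 25] -> [-28, -14, -4, 2] -> [-23, -9, 1, 7] -> [-14, 0, 10, 16]
  [28, 50, -41] -> [25, 47, -44] -> [-44] -> [-39] -> [-30]

[-36, -10, 18]; [-1, -29, 11]; [-14, 0, 10, 16]; [-30]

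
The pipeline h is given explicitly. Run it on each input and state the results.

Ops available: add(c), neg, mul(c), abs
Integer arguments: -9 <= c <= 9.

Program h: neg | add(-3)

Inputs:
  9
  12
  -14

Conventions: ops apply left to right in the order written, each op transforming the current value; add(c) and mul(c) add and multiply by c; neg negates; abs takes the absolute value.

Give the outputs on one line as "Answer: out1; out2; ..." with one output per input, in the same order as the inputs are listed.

Execution, op by op:
  9 -> -9 -> -12
  12 -> -12 -> -15
  -14 -> 14 -> 11

-12; -15; 11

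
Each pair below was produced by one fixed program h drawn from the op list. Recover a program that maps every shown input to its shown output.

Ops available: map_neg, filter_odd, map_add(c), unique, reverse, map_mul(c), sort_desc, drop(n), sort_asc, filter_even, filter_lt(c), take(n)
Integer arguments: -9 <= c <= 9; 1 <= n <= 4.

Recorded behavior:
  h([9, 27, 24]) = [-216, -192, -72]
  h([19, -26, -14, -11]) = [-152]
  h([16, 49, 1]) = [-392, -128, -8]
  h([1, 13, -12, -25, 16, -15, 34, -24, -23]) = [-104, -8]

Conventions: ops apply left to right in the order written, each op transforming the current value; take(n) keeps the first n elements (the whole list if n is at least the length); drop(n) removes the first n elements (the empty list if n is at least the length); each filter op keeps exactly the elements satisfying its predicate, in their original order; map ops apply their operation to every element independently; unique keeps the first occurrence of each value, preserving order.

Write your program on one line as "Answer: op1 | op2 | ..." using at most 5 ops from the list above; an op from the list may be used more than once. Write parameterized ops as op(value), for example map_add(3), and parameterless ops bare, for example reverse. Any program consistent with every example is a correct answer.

map_mul(-8) | take(3) | sort_asc | filter_lt(2)

Check, running the answer program on each example:
  [9, 27, 24] -> [-72, -216, -192] -> [-72, -216, -192] -> [-216, -192, -72] -> [-216, -192, -72]
  [19, -26, -14, -11] -> [-152, 208, 112, 88] -> [-152, 208, 112] -> [-152, 112, 208] -> [-152]
  [16, 49, 1] -> [-128, -392, -8] -> [-128, -392, -8] -> [-392, -128, -8] -> [-392, -128, -8]
  [1, 13, -12, -25, 16, -15, 34, -24, -23] -> [-8, -104, 96, 200, -128, 120, -272, 192, 184] -> [-8, -104, 96] -> [-104, -8, 96] -> [-104, -8]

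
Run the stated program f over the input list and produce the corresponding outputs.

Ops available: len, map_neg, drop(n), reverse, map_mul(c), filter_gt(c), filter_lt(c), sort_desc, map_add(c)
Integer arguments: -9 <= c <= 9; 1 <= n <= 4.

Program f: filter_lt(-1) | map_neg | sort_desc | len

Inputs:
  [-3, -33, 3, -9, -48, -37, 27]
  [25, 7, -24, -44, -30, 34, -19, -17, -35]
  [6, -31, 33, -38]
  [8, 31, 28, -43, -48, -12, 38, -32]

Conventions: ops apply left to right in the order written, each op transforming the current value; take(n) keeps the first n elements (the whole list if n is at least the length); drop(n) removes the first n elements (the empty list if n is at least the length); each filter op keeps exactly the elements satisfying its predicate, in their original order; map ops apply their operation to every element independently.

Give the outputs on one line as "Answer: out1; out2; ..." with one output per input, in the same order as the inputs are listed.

Execution, op by op:
  [-3, -33, 3, -9, -48, -37, 27] -> [-3, -33, -9, -48, -37] -> [3, 33, 9, 48, 37] -> [48, 37, 33, 9, 3] -> 5
  [25, 7, -24, -44, -30, 34, -19, -17, -35] -> [-24, -44, -30, -19, -17, -35] -> [24, 44, 30, 19, 17, 35] -> [44, 35, 30, 24, 19, 17] -> 6
  [6, -31, 33, -38] -> [-31, -38] -> [31, 38] -> [38, 31] -> 2
  [8, 31, 28, -43, -48, -12, 38, -32] -> [-43, -48, -12, -32] -> [43, 48, 12, 32] -> [48, 43, 32, 12] -> 4

5; 6; 2; 4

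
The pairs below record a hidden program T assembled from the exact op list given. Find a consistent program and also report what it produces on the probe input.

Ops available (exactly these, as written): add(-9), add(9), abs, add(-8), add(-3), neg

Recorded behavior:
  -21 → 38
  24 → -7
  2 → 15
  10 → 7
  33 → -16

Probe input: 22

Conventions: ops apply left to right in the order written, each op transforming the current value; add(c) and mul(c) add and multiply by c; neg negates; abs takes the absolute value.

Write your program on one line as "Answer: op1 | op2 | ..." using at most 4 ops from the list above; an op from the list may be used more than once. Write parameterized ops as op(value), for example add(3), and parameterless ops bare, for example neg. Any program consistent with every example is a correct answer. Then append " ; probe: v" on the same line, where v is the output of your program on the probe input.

add(-9) | add(-8) | neg ; probe: -5

Check, running the answer program on each example:
  -21 -> -30 -> -38 -> 38
  24 -> 15 -> 7 -> -7
  2 -> -7 -> -15 -> 15
  10 -> 1 -> -7 -> 7
  33 -> 24 -> 16 -> -16
  probe: 22 -> 13 -> 5 -> -5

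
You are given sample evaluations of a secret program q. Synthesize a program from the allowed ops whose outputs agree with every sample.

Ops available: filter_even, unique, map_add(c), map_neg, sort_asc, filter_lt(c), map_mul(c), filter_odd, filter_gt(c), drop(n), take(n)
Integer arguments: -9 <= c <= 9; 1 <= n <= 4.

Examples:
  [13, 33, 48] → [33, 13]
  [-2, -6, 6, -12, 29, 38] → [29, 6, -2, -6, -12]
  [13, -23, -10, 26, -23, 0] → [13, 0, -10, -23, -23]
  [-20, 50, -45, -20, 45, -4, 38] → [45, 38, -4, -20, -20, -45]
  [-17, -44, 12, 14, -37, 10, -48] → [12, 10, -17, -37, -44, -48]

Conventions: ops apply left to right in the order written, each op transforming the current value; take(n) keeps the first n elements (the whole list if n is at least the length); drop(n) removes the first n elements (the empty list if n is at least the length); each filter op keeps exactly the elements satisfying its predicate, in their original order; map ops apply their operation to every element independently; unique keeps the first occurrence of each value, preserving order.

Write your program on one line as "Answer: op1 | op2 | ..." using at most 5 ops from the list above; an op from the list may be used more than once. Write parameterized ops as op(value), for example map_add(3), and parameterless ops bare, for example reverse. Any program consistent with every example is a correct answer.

map_neg | sort_asc | map_neg | drop(1)

Check, running the answer program on each example:
  [13, 33, 48] -> [-13, -33, -48] -> [-48, -33, -13] -> [48, 33, 13] -> [33, 13]
  [-2, -6, 6, -12, 29, 38] -> [2, 6, -6, 12, -29, -38] -> [-38, -29, -6, 2, 6, 12] -> [38, 29, 6, -2, -6, -12] -> [29, 6, -2, -6, -12]
  [13, -23, -10, 26, -23, 0] -> [-13, 23, 10, -26, 23, 0] -> [-26, -13, 0, 10, 23, 23] -> [26, 13, 0, -10, -23, -23] -> [13, 0, -10, -23, -23]
  [-20, 50, -45, -20, 45, -4, 38] -> [20, -50, 45, 20, -45, 4, -38] -> [-50, -45, -38, 4, 20, 20, 45] -> [50, 45, 38, -4, -20, -20, -45] -> [45, 38, -4, -20, -20, -45]
  [-17, -44, 12, 14, -37, 10, -48] -> [17, 44, -12, -14, 37, -10, 48] -> [-14, -12, -10, 17, 37, 44, 48] -> [14, 12, 10, -17, -37, -44, -48] -> [12, 10, -17, -37, -44, -48]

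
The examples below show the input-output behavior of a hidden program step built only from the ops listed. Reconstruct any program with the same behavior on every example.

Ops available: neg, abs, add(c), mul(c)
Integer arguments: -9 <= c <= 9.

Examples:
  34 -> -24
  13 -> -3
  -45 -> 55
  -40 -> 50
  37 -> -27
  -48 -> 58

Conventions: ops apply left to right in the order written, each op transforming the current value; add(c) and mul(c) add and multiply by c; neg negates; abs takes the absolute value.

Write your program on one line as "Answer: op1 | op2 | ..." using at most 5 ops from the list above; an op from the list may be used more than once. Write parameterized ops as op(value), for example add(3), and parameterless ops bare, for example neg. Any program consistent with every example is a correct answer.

add(-9) | add(-8) | neg | add(-7)

Check, running the answer program on each example:
  34 -> 25 -> 17 -> -17 -> -24
  13 -> 4 -> -4 -> 4 -> -3
  -45 -> -54 -> -62 -> 62 -> 55
  -40 -> -49 -> -57 -> 57 -> 50
  37 -> 28 -> 20 -> -20 -> -27
  -48 -> -57 -> -65 -> 65 -> 58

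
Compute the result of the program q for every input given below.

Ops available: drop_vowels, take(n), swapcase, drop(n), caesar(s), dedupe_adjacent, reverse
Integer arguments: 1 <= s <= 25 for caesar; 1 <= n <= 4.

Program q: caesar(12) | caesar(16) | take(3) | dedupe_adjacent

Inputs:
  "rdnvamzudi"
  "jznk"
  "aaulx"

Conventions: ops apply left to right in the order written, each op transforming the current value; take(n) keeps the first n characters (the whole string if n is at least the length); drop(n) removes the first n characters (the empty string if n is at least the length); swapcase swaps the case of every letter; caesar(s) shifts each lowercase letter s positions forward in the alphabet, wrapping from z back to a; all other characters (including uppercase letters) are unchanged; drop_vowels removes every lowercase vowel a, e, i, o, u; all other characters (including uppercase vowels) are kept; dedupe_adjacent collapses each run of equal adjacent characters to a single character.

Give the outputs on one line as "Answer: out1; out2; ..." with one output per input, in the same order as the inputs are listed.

Execution, op by op:
  "rdnvamzudi" -> "dpzhmylgpu" -> "tfpxcobwfk" -> "tfp" -> "tfp"
  "jznk" -> "vlzw" -> "lbpm" -> "lbp" -> "lbp"
  "aaulx" -> "mmgxj" -> "ccwnz" -> "ccw" -> "cw"

"tfp"; "lbp"; "cw"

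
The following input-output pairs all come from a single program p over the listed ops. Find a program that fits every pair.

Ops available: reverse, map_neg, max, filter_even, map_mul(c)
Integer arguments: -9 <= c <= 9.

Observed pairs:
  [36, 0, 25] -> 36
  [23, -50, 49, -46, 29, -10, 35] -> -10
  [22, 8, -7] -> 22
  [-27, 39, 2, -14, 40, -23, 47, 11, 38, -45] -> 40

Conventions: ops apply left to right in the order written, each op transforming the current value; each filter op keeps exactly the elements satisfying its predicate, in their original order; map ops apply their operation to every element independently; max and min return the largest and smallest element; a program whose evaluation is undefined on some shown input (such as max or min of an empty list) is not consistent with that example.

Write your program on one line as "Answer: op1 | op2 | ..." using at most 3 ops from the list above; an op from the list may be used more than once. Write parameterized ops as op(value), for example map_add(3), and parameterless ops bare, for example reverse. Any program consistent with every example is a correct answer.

filter_even | reverse | max

Check, running the answer program on each example:
  [36, 0, 25] -> [36, 0] -> [0, 36] -> 36
  [23, -50, 49, -46, 29, -10, 35] -> [-50, -46, -10] -> [-10, -46, -50] -> -10
  [22, 8, -7] -> [22, 8] -> [8, 22] -> 22
  [-27, 39, 2, -14, 40, -23, 47, 11, 38, -45] -> [2, -14, 40, 38] -> [38, 40, -14, 2] -> 40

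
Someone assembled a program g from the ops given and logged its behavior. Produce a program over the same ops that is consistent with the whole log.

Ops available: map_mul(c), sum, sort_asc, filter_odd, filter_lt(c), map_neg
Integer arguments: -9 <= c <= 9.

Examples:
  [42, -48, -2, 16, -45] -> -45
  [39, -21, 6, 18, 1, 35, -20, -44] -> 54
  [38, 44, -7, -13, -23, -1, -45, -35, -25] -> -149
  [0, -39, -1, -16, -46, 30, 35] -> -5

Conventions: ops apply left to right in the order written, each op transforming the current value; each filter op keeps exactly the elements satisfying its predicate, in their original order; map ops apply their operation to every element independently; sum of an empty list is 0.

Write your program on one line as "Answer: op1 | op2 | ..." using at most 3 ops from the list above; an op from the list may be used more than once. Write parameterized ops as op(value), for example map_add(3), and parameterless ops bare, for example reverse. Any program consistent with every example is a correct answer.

filter_odd | sum

Check, running the answer program on each example:
  [42, -48, -2, 16, -45] -> [-45] -> -45
  [39, -21, 6, 18, 1, 35, -20, -44] -> [39, -21, 1, 35] -> 54
  [38, 44, -7, -13, -23, -1, -45, -35, -25] -> [-7, -13, -23, -1, -45, -35, -25] -> -149
  [0, -39, -1, -16, -46, 30, 35] -> [-39, -1, 35] -> -5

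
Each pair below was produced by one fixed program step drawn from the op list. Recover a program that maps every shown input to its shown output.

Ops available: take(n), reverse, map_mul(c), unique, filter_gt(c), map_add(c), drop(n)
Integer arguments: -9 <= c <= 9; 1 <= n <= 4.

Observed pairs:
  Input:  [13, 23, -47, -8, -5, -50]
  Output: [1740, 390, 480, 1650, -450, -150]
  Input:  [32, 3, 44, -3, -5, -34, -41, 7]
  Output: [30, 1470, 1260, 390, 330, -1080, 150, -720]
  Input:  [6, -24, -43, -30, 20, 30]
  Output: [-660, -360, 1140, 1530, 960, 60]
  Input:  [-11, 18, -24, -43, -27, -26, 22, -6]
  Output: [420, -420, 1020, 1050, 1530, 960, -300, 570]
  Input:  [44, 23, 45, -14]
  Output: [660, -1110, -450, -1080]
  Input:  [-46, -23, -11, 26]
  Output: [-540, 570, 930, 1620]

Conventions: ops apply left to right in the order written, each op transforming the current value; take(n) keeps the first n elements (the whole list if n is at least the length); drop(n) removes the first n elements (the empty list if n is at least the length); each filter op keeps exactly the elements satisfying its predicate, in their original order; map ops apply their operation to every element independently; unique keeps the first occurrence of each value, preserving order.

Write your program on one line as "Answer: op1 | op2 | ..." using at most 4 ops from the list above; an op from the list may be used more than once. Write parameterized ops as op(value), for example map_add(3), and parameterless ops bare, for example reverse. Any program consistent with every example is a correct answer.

reverse | map_add(-8) | map_mul(6) | map_mul(-5)

Check, running the answer program on each example:
  [13, 23, -47, -8, -5, -50] -> [-50, -5, -8, -47, 23, 13] -> [-58, -13, -16, -55, 15, 5] -> [-348, -78, -96, -330, 90, 30] -> [1740, 390, 480, 1650, -450, -150]
  [32, 3, 44, -3, -5, -34, -41, 7] -> [7, -41, -34, -5, -3, 44, 3, 32] -> [-1, -49, -42, -13, -11, 36, -5, 24] -> [-6, -294, -252, -78, -66, 216, -30, 144] -> [30, 1470, 1260, 390, 330, -1080, 150, -720]
  [6, -24, -43, -30, 20, 30] -> [30, 20, -30, -43, -24, 6] -> [22, 12, -38, -51, -32, -2] -> [132, 72, -228, -306, -192, -12] -> [-660, -360, 1140, 1530, 960, 60]
  [-11, 18, -24, -43, -27, -26, 22, -6] -> [-6, 22, -26, -27, -43, -24, 18, -11] -> [-14, 14, -34, -35, -51, -32, 10, -19] -> [-84, 84, -204, -210, -306, -192, 60, -114] -> [420, -420, 1020, 1050, 1530, 960, -300, 570]
  [44, 23, 45, -14] -> [-14, 45, 23, 44] -> [-22, 37, 15, 36] -> [-132, 222, 90, 216] -> [660, -1110, -450, -1080]
  [-46, -23, -11, 26] -> [26, -11, -23, -46] -> [18, -19, -31, -54] -> [108, -114, -186, -324] -> [-540, 570, 930, 1620]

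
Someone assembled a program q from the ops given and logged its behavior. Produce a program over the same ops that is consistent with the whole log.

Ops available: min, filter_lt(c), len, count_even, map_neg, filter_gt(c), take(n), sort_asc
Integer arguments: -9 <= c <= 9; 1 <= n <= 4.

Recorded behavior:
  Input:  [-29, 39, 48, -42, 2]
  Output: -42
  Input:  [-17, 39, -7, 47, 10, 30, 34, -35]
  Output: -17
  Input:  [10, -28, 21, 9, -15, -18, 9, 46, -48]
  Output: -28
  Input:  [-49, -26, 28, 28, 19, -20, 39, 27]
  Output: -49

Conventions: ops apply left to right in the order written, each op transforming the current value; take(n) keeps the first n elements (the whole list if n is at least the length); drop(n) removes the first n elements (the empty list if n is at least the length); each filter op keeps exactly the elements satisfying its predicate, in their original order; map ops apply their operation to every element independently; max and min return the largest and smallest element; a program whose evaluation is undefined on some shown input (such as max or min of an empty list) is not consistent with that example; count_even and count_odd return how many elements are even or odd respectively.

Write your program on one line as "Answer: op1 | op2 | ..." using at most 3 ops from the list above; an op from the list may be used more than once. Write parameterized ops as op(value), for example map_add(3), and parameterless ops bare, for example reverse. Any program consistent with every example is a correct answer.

filter_lt(4) | take(2) | min

Check, running the answer program on each example:
  [-29, 39, 48, -42, 2] -> [-29, -42, 2] -> [-29, -42] -> -42
  [-17, 39, -7, 47, 10, 30, 34, -35] -> [-17, -7, -35] -> [-17, -7] -> -17
  [10, -28, 21, 9, -15, -18, 9, 46, -48] -> [-28, -15, -18, -48] -> [-28, -15] -> -28
  [-49, -26, 28, 28, 19, -20, 39, 27] -> [-49, -26, -20] -> [-49, -26] -> -49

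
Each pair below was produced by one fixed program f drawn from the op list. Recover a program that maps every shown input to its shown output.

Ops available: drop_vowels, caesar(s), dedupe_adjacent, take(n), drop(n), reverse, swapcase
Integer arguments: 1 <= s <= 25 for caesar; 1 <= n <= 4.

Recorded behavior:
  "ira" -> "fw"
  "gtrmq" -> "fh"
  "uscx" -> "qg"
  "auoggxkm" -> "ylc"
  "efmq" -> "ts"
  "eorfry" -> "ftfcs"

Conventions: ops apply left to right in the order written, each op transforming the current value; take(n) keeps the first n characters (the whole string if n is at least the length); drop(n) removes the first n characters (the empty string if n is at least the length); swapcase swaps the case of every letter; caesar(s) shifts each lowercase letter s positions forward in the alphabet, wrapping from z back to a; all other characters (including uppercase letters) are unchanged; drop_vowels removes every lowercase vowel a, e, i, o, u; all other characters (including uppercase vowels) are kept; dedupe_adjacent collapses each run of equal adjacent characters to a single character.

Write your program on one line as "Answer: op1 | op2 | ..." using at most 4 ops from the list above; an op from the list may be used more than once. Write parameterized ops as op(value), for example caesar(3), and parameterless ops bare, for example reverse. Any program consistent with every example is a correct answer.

reverse | caesar(14) | drop(1) | drop_vowels

Check, running the answer program on each example:
  "ira" -> "ari" -> "ofw" -> "fw" -> "fw"
  "gtrmq" -> "qmrtg" -> "eafhu" -> "afhu" -> "fh"
  "uscx" -> "xcsu" -> "lqgi" -> "qgi" -> "qg"
  "auoggxkm" -> "mkxggoua" -> "ayluucio" -> "yluucio" -> "ylc"
  "efmq" -> "qmfe" -> "eats" -> "ats" -> "ts"
  "eorfry" -> "yrfroe" -> "mftfcs" -> "ftfcs" -> "ftfcs"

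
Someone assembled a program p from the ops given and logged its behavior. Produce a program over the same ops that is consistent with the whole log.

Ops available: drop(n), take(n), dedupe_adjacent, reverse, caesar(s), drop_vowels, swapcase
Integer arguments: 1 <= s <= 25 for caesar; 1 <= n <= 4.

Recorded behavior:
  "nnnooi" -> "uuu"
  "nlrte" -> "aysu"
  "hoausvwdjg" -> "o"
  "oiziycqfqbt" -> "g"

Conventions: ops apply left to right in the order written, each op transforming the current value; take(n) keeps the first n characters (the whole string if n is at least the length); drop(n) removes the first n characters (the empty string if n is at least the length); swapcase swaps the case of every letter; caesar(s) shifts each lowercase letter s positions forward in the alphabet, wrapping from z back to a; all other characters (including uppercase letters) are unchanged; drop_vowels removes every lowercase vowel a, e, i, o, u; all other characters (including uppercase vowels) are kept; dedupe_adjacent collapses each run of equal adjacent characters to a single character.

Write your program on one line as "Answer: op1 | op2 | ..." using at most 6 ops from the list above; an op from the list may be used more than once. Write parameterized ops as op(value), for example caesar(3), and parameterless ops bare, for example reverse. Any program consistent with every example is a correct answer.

take(4) | drop_vowels | reverse | caesar(23) | caesar(10)

Check, running the answer program on each example:
  "nnnooi" -> "nnno" -> "nnn" -> "nnn" -> "kkk" -> "uuu"
  "nlrte" -> "nlrt" -> "nlrt" -> "trln" -> "qoik" -> "aysu"
  "hoausvwdjg" -> "hoau" -> "h" -> "h" -> "e" -> "o"
  "oiziycqfqbt" -> "oizi" -> "z" -> "z" -> "w" -> "g"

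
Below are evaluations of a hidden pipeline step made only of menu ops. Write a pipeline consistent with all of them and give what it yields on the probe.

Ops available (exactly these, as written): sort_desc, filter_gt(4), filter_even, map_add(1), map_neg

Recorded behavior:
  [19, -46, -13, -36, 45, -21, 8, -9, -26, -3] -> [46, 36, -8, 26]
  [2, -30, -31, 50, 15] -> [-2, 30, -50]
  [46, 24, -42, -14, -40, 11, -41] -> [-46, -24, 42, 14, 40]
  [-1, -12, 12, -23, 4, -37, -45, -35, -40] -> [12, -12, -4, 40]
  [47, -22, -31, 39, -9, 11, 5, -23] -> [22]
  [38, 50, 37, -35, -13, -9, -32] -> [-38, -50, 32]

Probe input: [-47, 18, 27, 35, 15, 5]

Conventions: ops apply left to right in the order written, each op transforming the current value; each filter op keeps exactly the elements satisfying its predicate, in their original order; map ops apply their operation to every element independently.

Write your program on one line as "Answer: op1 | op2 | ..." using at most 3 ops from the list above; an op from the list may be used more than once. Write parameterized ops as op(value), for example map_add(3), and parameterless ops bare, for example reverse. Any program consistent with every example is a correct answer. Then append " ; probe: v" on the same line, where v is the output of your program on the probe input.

filter_even | map_neg ; probe: [-18]

Check, running the answer program on each example:
  [19, -46, -13, -36, 45, -21, 8, -9, -26, -3] -> [-46, -36, 8, -26] -> [46, 36, -8, 26]
  [2, -30, -31, 50, 15] -> [2, -30, 50] -> [-2, 30, -50]
  [46, 24, -42, -14, -40, 11, -41] -> [46, 24, -42, -14, -40] -> [-46, -24, 42, 14, 40]
  [-1, -12, 12, -23, 4, -37, -45, -35, -40] -> [-12, 12, 4, -40] -> [12, -12, -4, 40]
  [47, -22, -31, 39, -9, 11, 5, -23] -> [-22] -> [22]
  [38, 50, 37, -35, -13, -9, -32] -> [38, 50, -32] -> [-38, -50, 32]
  probe: [-47, 18, 27, 35, 15, 5] -> [18] -> [-18]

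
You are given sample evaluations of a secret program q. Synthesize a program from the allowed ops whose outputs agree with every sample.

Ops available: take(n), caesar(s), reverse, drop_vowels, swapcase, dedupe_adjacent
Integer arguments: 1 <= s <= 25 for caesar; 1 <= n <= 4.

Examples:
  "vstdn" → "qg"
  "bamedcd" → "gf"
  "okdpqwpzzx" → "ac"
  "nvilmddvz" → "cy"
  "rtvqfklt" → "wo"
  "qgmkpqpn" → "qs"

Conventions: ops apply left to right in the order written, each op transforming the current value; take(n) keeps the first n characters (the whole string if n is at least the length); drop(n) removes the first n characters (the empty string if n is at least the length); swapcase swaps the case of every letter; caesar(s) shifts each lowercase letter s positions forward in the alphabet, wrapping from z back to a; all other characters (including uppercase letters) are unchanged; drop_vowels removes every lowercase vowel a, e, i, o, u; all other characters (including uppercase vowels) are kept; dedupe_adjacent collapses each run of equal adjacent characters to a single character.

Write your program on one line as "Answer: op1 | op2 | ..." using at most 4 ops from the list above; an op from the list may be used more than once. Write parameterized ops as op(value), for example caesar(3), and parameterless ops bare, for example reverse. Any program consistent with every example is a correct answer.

reverse | take(2) | caesar(11) | caesar(18)

Check, running the answer program on each example:
  "vstdn" -> "ndtsv" -> "nd" -> "yo" -> "qg"
  "bamedcd" -> "dcdemab" -> "dc" -> "on" -> "gf"
  "okdpqwpzzx" -> "xzzpwqpdko" -> "xz" -> "ik" -> "ac"
  "nvilmddvz" -> "zvddmlivn" -> "zv" -> "kg" -> "cy"
  "rtvqfklt" -> "tlkfqvtr" -> "tl" -> "ew" -> "wo"
  "qgmkpqpn" -> "npqpkmgq" -> "np" -> "ya" -> "qs"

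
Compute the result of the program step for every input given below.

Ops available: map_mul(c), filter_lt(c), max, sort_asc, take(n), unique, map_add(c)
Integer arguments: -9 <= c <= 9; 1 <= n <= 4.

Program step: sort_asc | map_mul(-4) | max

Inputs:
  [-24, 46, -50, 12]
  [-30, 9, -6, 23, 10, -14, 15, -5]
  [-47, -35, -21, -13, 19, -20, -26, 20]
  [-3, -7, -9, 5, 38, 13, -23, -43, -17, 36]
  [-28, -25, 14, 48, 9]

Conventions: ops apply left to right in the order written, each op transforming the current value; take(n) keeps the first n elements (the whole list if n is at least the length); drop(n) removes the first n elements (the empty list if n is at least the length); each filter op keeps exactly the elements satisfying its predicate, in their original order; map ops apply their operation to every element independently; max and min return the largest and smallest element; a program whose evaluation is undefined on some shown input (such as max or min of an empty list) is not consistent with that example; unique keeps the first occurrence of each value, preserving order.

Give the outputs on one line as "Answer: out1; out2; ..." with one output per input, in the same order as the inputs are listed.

Execution, op by op:
  [-24, 46, -50, 12] -> [-50, -24, 12, 46] -> [200, 96, -48, -184] -> 200
  [-30, 9, -6, 23, 10, -14, 15, -5] -> [-30, -14, -6, -5, 9, 10, 15, 23] -> [120, 56, 24, 20, -36, -40, -60, -92] -> 120
  [-47, -35, -21, -13, 19, -20, -26, 20] -> [-47, -35, -26, -21, -20, -13, 19, 20] -> [188, 140, 104, 84, 80, 52, -76, -80] -> 188
  [-3, -7, -9, 5, 38, 13, -23, -43, -17, 36] -> [-43, -23, -17, -9, -7, -3, 5, 13, 36, 38] -> [172, 92, 68, 36, 28, 12, -20, -52, -144, -152] -> 172
  [-28, -25, 14, 48, 9] -> [-28, -25, 9, 14, 48] -> [112, 100, -36, -56, -192] -> 112

200; 120; 188; 172; 112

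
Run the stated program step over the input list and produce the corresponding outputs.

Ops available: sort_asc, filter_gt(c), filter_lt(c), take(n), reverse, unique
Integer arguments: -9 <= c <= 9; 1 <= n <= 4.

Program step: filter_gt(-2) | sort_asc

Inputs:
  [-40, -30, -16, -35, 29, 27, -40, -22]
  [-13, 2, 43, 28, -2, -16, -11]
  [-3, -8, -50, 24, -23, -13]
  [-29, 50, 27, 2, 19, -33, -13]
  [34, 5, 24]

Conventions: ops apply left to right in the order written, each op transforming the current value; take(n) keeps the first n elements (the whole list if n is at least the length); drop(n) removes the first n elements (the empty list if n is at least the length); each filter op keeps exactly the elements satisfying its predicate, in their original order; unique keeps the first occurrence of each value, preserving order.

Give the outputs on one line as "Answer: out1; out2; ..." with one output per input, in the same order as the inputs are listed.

[27, 29]; [2, 28, 43]; [24]; [2, 19, 27, 50]; [5, 24, 34]

Execution, op by op:
  [-40, -30, -16, -35, 29, 27, -40, -22] -> [29, 27] -> [27, 29]
  [-13, 2, 43, 28, -2, -16, -11] -> [2, 43, 28] -> [2, 28, 43]
  [-3, -8, -50, 24, -23, -13] -> [24] -> [24]
  [-29, 50, 27, 2, 19, -33, -13] -> [50, 27, 2, 19] -> [2, 19, 27, 50]
  [34, 5, 24] -> [34, 5, 24] -> [5, 24, 34]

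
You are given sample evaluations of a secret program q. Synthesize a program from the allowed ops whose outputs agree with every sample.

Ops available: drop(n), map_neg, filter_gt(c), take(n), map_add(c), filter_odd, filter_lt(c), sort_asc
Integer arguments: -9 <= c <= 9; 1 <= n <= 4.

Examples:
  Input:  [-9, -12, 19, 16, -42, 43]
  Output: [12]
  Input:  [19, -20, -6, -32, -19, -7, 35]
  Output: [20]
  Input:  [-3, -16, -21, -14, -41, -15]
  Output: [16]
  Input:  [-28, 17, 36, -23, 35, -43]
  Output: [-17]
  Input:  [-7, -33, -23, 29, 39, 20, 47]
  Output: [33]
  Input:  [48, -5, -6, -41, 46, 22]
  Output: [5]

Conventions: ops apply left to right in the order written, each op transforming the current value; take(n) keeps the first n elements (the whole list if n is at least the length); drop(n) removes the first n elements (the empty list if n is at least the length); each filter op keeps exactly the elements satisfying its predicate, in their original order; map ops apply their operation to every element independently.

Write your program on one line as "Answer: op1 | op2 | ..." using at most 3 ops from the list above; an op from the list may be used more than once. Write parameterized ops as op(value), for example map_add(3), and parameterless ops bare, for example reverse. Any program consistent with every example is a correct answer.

map_neg | take(2) | drop(1)

Check, running the answer program on each example:
  [-9, -12, 19, 16, -42, 43] -> [9, 12, -19, -16, 42, -43] -> [9, 12] -> [12]
  [19, -20, -6, -32, -19, -7, 35] -> [-19, 20, 6, 32, 19, 7, -35] -> [-19, 20] -> [20]
  [-3, -16, -21, -14, -41, -15] -> [3, 16, 21, 14, 41, 15] -> [3, 16] -> [16]
  [-28, 17, 36, -23, 35, -43] -> [28, -17, -36, 23, -35, 43] -> [28, -17] -> [-17]
  [-7, -33, -23, 29, 39, 20, 47] -> [7, 33, 23, -29, -39, -20, -47] -> [7, 33] -> [33]
  [48, -5, -6, -41, 46, 22] -> [-48, 5, 6, 41, -46, -22] -> [-48, 5] -> [5]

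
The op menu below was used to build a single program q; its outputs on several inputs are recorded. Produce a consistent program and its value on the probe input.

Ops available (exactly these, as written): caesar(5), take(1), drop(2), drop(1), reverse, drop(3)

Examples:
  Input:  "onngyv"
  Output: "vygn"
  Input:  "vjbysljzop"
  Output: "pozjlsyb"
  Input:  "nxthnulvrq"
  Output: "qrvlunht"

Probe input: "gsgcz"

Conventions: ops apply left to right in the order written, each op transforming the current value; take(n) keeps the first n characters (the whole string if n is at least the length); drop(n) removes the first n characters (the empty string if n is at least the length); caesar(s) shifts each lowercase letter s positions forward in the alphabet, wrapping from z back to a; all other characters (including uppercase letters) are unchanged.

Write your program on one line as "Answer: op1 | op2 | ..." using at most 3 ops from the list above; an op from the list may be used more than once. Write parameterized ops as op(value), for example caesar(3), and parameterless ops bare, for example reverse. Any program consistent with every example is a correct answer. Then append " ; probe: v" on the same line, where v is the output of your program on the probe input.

drop(2) | reverse ; probe: "zcg"

Check, running the answer program on each example:
  "onngyv" -> "ngyv" -> "vygn"
  "vjbysljzop" -> "bysljzop" -> "pozjlsyb"
  "nxthnulvrq" -> "thnulvrq" -> "qrvlunht"
  probe: "gsgcz" -> "gcz" -> "zcg"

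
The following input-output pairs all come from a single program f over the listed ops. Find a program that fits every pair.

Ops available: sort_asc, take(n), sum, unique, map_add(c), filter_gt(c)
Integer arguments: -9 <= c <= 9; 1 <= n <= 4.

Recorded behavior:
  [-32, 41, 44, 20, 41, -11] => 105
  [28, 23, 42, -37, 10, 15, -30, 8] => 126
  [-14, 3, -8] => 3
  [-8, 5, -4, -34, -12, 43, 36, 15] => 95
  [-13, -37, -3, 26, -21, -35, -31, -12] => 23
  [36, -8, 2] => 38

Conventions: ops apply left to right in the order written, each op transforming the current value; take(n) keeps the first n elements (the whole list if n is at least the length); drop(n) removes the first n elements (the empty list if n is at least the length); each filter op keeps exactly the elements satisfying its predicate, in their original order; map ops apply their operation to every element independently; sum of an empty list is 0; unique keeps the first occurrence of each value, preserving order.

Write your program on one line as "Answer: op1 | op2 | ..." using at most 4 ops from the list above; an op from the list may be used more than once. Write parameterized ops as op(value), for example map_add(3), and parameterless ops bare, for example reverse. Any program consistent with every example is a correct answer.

sort_asc | unique | filter_gt(-8) | sum

Check, running the answer program on each example:
  [-32, 41, 44, 20, 41, -11] -> [-32, -11, 20, 41, 41, 44] -> [-32, -11, 20, 41, 44] -> [20, 41, 44] -> 105
  [28, 23, 42, -37, 10, 15, -30, 8] -> [-37, -30, 8, 10, 15, 23, 28, 42] -> [-37, -30, 8, 10, 15, 23, 28, 42] -> [8, 10, 15, 23, 28, 42] -> 126
  [-14, 3, -8] -> [-14, -8, 3] -> [-14, -8, 3] -> [3] -> 3
  [-8, 5, -4, -34, -12, 43, 36, 15] -> [-34, -12, -8, -4, 5, 15, 36, 43] -> [-34, -12, -8, -4, 5, 15, 36, 43] -> [-4, 5, 15, 36, 43] -> 95
  [-13, -37, -3, 26, -21, -35, -31, -12] -> [-37, -35, -31, -21, -13, -12, -3, 26] -> [-37, -35, -31, -21, -13, -12, -3, 26] -> [-3, 26] -> 23
  [36, -8, 2] -> [-8, 2, 36] -> [-8, 2, 36] -> [2, 36] -> 38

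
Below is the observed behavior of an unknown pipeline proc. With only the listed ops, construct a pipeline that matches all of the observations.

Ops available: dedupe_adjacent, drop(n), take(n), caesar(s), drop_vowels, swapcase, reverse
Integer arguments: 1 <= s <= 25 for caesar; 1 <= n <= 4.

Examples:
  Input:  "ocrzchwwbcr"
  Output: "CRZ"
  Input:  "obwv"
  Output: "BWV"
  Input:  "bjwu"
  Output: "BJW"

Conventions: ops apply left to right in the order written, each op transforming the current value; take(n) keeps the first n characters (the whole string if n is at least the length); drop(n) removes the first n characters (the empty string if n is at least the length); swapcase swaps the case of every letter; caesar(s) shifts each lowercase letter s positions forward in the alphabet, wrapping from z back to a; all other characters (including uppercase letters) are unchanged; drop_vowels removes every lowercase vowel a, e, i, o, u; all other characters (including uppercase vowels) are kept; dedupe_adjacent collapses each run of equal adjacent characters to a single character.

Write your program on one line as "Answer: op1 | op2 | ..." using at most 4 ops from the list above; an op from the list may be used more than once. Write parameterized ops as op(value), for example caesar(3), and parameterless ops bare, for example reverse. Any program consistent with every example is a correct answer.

take(4) | drop_vowels | swapcase

Check, running the answer program on each example:
  "ocrzchwwbcr" -> "ocrz" -> "crz" -> "CRZ"
  "obwv" -> "obwv" -> "bwv" -> "BWV"
  "bjwu" -> "bjwu" -> "bjw" -> "BJW"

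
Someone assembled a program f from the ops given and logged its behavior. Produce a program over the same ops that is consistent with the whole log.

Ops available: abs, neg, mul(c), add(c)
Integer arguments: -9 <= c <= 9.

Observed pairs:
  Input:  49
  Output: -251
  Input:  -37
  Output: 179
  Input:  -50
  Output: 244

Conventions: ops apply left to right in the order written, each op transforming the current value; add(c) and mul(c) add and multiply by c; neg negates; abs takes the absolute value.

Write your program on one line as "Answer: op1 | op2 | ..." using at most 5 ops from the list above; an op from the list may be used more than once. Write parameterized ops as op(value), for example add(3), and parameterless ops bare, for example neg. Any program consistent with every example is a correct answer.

add(1) | mul(-5) | add(1) | add(-2)

Check, running the answer program on each example:
  49 -> 50 -> -250 -> -249 -> -251
  -37 -> -36 -> 180 -> 181 -> 179
  -50 -> -49 -> 245 -> 246 -> 244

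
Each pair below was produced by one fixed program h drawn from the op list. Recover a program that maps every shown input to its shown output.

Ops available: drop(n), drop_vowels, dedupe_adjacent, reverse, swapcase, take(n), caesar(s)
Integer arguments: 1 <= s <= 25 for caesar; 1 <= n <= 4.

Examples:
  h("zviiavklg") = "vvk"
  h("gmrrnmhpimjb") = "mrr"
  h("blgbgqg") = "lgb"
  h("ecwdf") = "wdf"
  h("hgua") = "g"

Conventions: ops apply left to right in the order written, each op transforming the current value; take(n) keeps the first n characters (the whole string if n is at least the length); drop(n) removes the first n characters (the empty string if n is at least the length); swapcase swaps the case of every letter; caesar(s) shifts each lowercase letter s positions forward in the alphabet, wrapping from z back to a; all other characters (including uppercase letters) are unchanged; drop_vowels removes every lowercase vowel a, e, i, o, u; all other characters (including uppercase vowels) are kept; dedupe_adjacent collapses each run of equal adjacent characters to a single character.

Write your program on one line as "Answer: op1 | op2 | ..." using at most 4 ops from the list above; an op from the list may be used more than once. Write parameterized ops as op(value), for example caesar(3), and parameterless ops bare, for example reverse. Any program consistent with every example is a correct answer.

drop_vowels | drop(1) | take(3)

Check, running the answer program on each example:
  "zviiavklg" -> "zvvklg" -> "vvklg" -> "vvk"
  "gmrrnmhpimjb" -> "gmrrnmhpmjb" -> "mrrnmhpmjb" -> "mrr"
  "blgbgqg" -> "blgbgqg" -> "lgbgqg" -> "lgb"
  "ecwdf" -> "cwdf" -> "wdf" -> "wdf"
  "hgua" -> "hg" -> "g" -> "g"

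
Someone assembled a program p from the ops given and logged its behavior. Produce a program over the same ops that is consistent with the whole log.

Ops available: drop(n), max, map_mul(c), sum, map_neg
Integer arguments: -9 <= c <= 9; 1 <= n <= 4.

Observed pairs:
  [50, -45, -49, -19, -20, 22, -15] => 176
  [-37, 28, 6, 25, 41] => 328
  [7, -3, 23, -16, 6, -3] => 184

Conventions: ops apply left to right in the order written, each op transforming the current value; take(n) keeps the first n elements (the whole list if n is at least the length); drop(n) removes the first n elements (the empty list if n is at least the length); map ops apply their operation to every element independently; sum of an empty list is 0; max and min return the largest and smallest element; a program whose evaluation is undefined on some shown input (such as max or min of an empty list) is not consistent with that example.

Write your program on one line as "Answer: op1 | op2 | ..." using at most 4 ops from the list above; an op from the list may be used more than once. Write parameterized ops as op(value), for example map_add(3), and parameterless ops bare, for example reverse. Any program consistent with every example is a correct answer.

drop(2) | map_mul(8) | max

Check, running the answer program on each example:
  [50, -45, -49, -19, -20, 22, -15] -> [-49, -19, -20, 22, -15] -> [-392, -152, -160, 176, -120] -> 176
  [-37, 28, 6, 25, 41] -> [6, 25, 41] -> [48, 200, 328] -> 328
  [7, -3, 23, -16, 6, -3] -> [23, -16, 6, -3] -> [184, -128, 48, -24] -> 184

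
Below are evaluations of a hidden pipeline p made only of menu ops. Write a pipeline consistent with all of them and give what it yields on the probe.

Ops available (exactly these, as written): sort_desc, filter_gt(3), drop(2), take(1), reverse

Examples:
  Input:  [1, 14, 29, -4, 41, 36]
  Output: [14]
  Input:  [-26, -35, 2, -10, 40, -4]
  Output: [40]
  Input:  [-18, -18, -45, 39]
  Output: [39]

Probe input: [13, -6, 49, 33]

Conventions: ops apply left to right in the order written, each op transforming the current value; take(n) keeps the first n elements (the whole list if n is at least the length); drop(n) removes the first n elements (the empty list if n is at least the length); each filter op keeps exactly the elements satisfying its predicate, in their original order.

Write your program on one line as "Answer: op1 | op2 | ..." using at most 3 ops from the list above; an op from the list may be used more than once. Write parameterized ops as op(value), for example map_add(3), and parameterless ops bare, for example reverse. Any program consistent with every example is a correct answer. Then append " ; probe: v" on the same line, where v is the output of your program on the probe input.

filter_gt(3) | take(1) ; probe: [13]

Check, running the answer program on each example:
  [1, 14, 29, -4, 41, 36] -> [14, 29, 41, 36] -> [14]
  [-26, -35, 2, -10, 40, -4] -> [40] -> [40]
  [-18, -18, -45, 39] -> [39] -> [39]
  probe: [13, -6, 49, 33] -> [13, 49, 33] -> [13]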